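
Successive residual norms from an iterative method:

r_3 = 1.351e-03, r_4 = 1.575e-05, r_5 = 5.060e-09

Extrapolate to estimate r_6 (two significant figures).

2.5e-15

First estimate the order: p ≈ ln(r_5/r_4) / ln(r_4/r_3) = ln(5.060e-09/1.575e-05)/ln(1.575e-05/1.351e-03) = ln(0.00032127)/ln(0.011658) ≈ 1.8068.
Then r_6 ≈ r_5·(r_5/r_4)^p = 5.060e-09·(0.00032127)^1.8068 = 5.060e-09·4.88217e-07 ≈ 2.47e-15.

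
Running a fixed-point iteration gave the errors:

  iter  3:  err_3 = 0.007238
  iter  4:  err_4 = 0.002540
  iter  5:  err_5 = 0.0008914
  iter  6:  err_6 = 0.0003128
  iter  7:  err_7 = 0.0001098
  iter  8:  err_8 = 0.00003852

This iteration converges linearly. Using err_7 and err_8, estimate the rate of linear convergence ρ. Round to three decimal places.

0.351

ρ ≈ err_8/err_7 = 0.00003852/0.0001098 = 0.35082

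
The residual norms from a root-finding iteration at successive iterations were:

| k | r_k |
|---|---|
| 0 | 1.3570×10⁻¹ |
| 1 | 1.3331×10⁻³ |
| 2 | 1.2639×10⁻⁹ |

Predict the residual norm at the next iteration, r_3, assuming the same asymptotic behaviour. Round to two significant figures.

1.1e-27

First estimate the order: p ≈ ln(r_2/r_1) / ln(r_1/r_0) = ln(1.2639×10⁻⁹/1.3331×10⁻³)/ln(1.3331×10⁻³/1.3570×10⁻¹) = ln(9.48091e-07)/ln(0.00982388) ≈ 3.0000.
Then r_3 ≈ r_2·(r_2/r_1)^p = 1.2639×10⁻⁹·(9.48091e-07)^3.0000 = 1.2639×10⁻⁹·8.52217e-19 ≈ 1.077e-27.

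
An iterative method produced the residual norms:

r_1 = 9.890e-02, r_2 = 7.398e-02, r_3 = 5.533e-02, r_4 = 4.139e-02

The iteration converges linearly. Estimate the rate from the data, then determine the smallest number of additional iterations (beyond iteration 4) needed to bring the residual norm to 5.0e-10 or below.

63

Rate ρ ≈ r_4/r_3 = 4.139e-02/5.533e-02 = 0.7481.
After j more steps, r_{4+j} ≈ 4.139e-02·ρ^j; need ρ^j ≤ 5.0e-10/4.139e-02 = 1.20802e-08.
j ≥ ln(1.20802e-08)/ln(0.7481) = -18.2317/-0.29022 = 62.820.
So 63 more iterations are needed.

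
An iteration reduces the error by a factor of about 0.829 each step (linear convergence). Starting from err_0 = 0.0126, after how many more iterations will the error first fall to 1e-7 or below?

63

After k steps, err_k ≈ 0.0126·0.829^k.
Need 0.829^k ≤ 1e-7/0.0126 = 7.93651e-06.
k ≥ ln(7.93651e-06)/ln(0.829) = -11.7440/-0.18754 = 62.621.
Smallest integer k = 63.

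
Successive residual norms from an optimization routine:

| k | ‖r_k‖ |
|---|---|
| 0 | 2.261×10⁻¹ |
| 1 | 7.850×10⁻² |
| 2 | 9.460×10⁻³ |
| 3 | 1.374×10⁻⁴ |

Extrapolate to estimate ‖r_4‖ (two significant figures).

2.9e-8

First estimate the order: p ≈ ln(‖r_3‖/‖r_2‖) / ln(‖r_2‖/‖r_1‖) = ln(1.374×10⁻⁴/9.460×10⁻³)/ln(9.460×10⁻³/7.850×10⁻²) = ln(0.0145243)/ln(0.12051) ≈ 1.9999.
Then ‖r_4‖ ≈ ‖r_3‖·(‖r_3‖/‖r_2‖)^p = 1.374×10⁻⁴·(0.0145243)^1.9999 = 1.374×10⁻⁴·0.000211045 ≈ 2.9e-08.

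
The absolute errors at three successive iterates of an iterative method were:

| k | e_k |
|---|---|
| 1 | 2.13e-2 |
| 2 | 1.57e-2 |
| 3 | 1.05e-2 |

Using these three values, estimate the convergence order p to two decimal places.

p ≈ ln(e_3/e_2) / ln(e_2/e_1)
  = ln(1.05e-2/1.57e-2) / ln(1.57e-2/2.13e-2)
  = ln(0.66879) / ln(0.737089)
  = -0.40229 / -0.30505 ≈ 1.31877

1.32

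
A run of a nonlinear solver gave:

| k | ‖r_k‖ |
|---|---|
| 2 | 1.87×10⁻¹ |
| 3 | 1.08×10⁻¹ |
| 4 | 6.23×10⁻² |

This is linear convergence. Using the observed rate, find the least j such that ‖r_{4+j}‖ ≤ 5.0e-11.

Rate ρ ≈ ‖r_4‖/‖r_3‖ = 6.23×10⁻²/1.08×10⁻¹ = 0.5769.
After j more steps, ‖r_{4+j}‖ ≈ 6.23×10⁻²·ρ^j; need ρ^j ≤ 5.0e-11/6.23×10⁻² = 8.02568e-10.
j ≥ ln(8.02568e-10)/ln(0.5769) = -20.9432/-0.55009 = 38.072.
So 39 more iterations are needed.

39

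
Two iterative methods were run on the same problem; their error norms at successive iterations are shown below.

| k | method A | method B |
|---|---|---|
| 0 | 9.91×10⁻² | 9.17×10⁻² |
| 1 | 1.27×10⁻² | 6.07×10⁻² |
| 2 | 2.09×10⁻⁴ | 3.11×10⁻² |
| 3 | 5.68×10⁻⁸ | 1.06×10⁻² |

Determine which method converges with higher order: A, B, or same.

A

Method A: p ≈ ln(5.68×10⁻⁸/2.09×10⁻⁴)/ln(2.09×10⁻⁴/1.27×10⁻²) ≈ 2.00.
Method B: p ≈ ln(1.06×10⁻²/3.11×10⁻²)/ln(3.11×10⁻²/6.07×10⁻²) ≈ 1.61.
Method A has the higher order (≈2.0 vs ≈1.6).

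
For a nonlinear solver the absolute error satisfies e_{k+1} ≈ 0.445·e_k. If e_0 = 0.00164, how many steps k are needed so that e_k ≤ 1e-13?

After k steps, e_k ≈ 0.00164·0.445^k.
Need 0.445^k ≤ 1e-13/0.00164 = 6.09756e-11.
k ≥ ln(6.09756e-11)/ln(0.445) = -23.5205/-0.80968 = 29.049.
Smallest integer k = 30.

30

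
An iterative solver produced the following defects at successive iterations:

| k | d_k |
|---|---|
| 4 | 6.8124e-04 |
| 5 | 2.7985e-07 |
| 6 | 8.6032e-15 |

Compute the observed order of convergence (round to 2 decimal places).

p ≈ ln(d_6/d_5) / ln(d_5/d_4)
  = ln(8.6032e-15/2.7985e-07) / ln(2.7985e-07/6.8124e-04)
  = ln(3.07422e-08) / ln(0.000410795)
  = -17.29763 / -7.79742 ≈ 2.21838

2.22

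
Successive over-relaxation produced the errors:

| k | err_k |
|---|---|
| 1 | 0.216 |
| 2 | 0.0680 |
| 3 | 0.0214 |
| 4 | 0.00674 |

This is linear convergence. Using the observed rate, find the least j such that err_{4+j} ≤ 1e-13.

22

Rate ρ ≈ err_4/err_3 = 0.00674/0.0214 = 0.3150.
After j more steps, err_{4+j} ≈ 0.00674·ρ^j; need ρ^j ≤ 1e-13/0.00674 = 1.48368e-11.
j ≥ ln(1.48368e-11)/ln(0.3150) = -24.9339/-1.15518 = 21.584.
So 22 more iterations are needed.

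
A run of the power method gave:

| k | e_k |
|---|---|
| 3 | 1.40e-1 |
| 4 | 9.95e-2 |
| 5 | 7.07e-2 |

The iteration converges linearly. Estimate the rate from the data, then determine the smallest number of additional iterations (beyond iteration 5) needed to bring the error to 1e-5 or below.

26

Rate ρ ≈ e_5/e_4 = 7.07e-2/9.95e-2 = 0.7106.
After j more steps, e_{5+j} ≈ 7.07e-2·ρ^j; need ρ^j ≤ 1e-5/7.07e-2 = 0.000141443.
j ≥ ln(0.000141443)/ln(0.7106) = -8.8636/-0.34165 = 25.944.
So 26 more iterations are needed.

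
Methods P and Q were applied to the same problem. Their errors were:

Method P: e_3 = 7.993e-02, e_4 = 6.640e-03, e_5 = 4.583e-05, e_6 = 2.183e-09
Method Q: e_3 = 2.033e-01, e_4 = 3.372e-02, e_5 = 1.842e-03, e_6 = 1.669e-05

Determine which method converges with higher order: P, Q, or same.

Method P: p ≈ ln(2.183e-09/4.583e-05)/ln(4.583e-05/6.640e-03) ≈ 2.00.
Method Q: p ≈ ln(1.669e-05/1.842e-03)/ln(1.842e-03/3.372e-02) ≈ 1.62.
Method P has the higher order (≈2.0 vs ≈1.6).

P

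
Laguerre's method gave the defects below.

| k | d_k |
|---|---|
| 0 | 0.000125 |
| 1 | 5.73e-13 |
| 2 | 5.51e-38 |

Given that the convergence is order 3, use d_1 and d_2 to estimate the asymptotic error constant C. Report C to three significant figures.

C ≈ d_2 / d_1^3
  = 5.51e-38 / (5.73e-13)^3
  = 5.51e-38 / 1.88133e-37 ≈ 0.29288

0.293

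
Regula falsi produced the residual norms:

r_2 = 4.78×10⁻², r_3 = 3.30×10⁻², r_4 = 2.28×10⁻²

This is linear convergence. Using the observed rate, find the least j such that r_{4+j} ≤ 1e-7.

34

Rate ρ ≈ r_4/r_3 = 2.28×10⁻²/3.30×10⁻² = 0.6909.
After j more steps, r_{4+j} ≈ 2.28×10⁻²·ρ^j; need ρ^j ≤ 1e-7/2.28×10⁻² = 4.38596e-06.
j ≥ ln(4.38596e-06)/ln(0.6909) = -12.3371/-0.36976 = 33.365.
So 34 more iterations are needed.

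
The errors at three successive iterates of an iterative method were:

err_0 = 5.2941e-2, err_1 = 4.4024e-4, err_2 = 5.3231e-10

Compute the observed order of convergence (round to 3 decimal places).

2.845

p ≈ ln(err_2/err_1) / ln(err_1/err_0)
  = ln(5.3231e-10/4.4024e-4) / ln(4.4024e-4/5.2941e-2)
  = ln(1.20914e-06) / ln(0.00831567)
  = -13.625601 / -4.789614 ≈ 2.844822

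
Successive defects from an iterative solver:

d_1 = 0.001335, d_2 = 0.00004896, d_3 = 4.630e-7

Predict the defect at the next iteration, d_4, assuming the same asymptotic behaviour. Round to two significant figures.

6.5e-10

First estimate the order: p ≈ ln(d_3/d_2) / ln(d_2/d_1) = ln(4.630e-7/0.00004896)/ln(0.00004896/0.001335) = ln(0.0094567)/ln(0.0366742) ≈ 1.4100.
Then d_4 ≈ d_3·(d_3/d_2)^p = 4.630e-7·(0.0094567)^1.4100 = 4.630e-7·0.00139892 ≈ 6.477e-10.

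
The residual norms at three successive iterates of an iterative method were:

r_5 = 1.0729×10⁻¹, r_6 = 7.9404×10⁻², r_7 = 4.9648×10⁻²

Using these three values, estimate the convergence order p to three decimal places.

p ≈ ln(r_7/r_6) / ln(r_6/r_5)
  = ln(4.9648×10⁻²/7.9404×10⁻²) / ln(7.9404×10⁻²/1.0729×10⁻¹)
  = ln(0.625258) / ln(0.740088)
  = -0.469591 / -0.300986 ≈ 1.560176

1.560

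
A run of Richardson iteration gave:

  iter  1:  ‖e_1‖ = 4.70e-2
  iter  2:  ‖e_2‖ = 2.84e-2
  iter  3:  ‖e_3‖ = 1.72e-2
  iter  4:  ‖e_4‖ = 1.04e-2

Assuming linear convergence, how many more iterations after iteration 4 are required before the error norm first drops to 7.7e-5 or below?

10

Rate ρ ≈ ‖e_4‖/‖e_3‖ = 1.04e-2/1.72e-2 = 0.6047.
After j more steps, ‖e_{4+j}‖ ≈ 1.04e-2·ρ^j; need ρ^j ≤ 7.7e-5/1.04e-2 = 0.00740385.
j ≥ ln(0.00740385)/ln(0.6047) = -4.9058/-0.50302 = 9.753.
So 10 more iterations are needed.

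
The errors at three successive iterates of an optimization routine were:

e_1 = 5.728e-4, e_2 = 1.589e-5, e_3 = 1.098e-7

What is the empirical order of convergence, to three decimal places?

1.388

p ≈ ln(e_3/e_2) / ln(e_2/e_1)
  = ln(1.098e-7/1.589e-5) / ln(1.589e-5/5.728e-4)
  = ln(0.00691001) / ln(0.0277409)
  = -4.974784 / -3.584847 ≈ 1.387726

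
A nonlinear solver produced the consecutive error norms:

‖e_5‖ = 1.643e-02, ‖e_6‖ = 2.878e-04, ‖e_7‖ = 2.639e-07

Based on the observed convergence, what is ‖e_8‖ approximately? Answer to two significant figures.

1.5e-12

First estimate the order: p ≈ ln(‖e_7‖/‖e_6‖) / ln(‖e_6‖/‖e_5‖) = ln(2.639e-07/2.878e-04)/ln(2.878e-04/1.643e-02) = ln(0.000916956)/ln(0.0175167) ≈ 1.7293.
Then ‖e_8‖ ≈ ‖e_7‖·(‖e_7‖/‖e_6‖)^p = 2.639e-07·(0.000916956)^1.7293 = 2.639e-07·5.58456e-06 ≈ 1.474e-12.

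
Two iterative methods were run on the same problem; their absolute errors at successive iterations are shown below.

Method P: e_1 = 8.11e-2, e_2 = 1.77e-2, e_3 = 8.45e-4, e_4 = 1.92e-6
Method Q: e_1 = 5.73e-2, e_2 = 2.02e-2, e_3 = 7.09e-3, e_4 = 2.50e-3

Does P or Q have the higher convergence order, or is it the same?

Method P: p ≈ ln(1.92e-6/8.45e-4)/ln(8.45e-4/1.77e-2) ≈ 2.00.
Method Q: p ≈ ln(2.50e-3/7.09e-3)/ln(7.09e-3/2.02e-2) ≈ 1.00.
Method P has the higher order (≈2.0 vs ≈1.0).

P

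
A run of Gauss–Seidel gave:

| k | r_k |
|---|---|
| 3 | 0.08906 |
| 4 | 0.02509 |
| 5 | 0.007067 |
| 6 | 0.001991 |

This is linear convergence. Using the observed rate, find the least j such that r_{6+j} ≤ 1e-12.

Rate ρ ≈ r_6/r_5 = 0.001991/0.007067 = 0.2817.
After j more steps, r_{6+j} ≈ 0.001991·ρ^j; need ρ^j ≤ 1e-12/0.001991 = 5.0226e-10.
j ≥ ln(5.0226e-10)/ln(0.2817) = -21.4119/-1.26691 = 16.901.
So 17 more iterations are needed.

17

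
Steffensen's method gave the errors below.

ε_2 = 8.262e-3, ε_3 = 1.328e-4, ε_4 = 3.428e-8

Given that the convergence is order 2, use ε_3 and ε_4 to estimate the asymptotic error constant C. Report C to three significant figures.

1.94

C ≈ ε_4 / ε_3^2
  = 3.428e-8 / (1.328e-4)^2
  = 3.428e-8 / 1.76358e-08 ≈ 1.9438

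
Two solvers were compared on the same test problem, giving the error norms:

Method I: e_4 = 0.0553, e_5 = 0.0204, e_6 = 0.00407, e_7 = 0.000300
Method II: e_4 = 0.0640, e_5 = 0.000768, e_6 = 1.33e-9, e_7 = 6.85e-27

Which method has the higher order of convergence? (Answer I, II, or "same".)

Method I: p ≈ ln(0.000300/0.00407)/ln(0.00407/0.0204) ≈ 1.62.
Method II: p ≈ ln(6.85e-27/1.33e-9)/ln(1.33e-9/0.000768) ≈ 3.00.
Method II has the higher order (≈3.0 vs ≈1.6).

II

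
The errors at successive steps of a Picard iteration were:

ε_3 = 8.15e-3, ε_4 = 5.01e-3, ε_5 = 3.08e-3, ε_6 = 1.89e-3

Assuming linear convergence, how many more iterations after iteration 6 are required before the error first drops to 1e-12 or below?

Rate ρ ≈ ε_6/ε_5 = 1.89e-3/3.08e-3 = 0.6136.
After j more steps, ε_{6+j} ≈ 1.89e-3·ρ^j; need ρ^j ≤ 1e-12/1.89e-3 = 5.29101e-10.
j ≥ ln(5.29101e-10)/ln(0.6136) = -21.3598/-0.48841 = 43.733.
So 44 more iterations are needed.

44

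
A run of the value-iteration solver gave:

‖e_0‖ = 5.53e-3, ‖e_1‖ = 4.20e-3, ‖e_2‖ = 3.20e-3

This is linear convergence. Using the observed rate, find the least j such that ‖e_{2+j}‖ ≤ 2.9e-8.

43

Rate ρ ≈ ‖e_2‖/‖e_1‖ = 3.20e-3/4.20e-3 = 0.7619.
After j more steps, ‖e_{2+j}‖ ≈ 3.20e-3·ρ^j; need ρ^j ≤ 2.9e-8/3.20e-3 = 9.0625e-06.
j ≥ ln(9.0625e-06)/ln(0.7619) = -11.6114/-0.27194 = 42.698.
So 43 more iterations are needed.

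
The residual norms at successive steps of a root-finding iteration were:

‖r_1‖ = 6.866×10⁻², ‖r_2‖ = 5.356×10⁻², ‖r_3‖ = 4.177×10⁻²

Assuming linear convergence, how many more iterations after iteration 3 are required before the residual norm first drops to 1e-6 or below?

Rate ρ ≈ ‖r_3‖/‖r_2‖ = 4.177×10⁻²/5.356×10⁻² = 0.7799.
After j more steps, ‖r_{3+j}‖ ≈ 4.177×10⁻²·ρ^j; need ρ^j ≤ 1e-6/4.177×10⁻² = 2.39406e-05.
j ≥ ln(2.39406e-05)/ln(0.7799) = -10.6399/-0.24859 = 42.801.
So 43 more iterations are needed.

43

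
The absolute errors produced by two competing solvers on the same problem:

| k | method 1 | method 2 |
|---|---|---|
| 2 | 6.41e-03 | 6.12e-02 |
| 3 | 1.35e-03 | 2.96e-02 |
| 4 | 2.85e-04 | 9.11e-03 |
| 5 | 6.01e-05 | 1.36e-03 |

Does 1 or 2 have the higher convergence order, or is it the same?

Method 1: p ≈ ln(6.01e-05/2.85e-04)/ln(2.85e-04/1.35e-03) ≈ 1.00.
Method 2: p ≈ ln(1.36e-03/9.11e-03)/ln(9.11e-03/2.96e-02) ≈ 1.61.
Method 2 has the higher order (≈1.6 vs ≈1.0).

2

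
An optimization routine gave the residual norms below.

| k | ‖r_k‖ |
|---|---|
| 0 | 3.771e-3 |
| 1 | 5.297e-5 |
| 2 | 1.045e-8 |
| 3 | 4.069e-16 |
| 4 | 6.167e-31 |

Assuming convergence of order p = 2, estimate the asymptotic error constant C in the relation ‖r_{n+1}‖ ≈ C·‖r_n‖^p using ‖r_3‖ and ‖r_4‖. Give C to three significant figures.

C ≈ ‖r_4‖ / ‖r_3‖^2
  = 6.167e-31 / (4.069e-16)^2
  = 6.167e-31 / 1.65568e-31 ≈ 3.7248

3.72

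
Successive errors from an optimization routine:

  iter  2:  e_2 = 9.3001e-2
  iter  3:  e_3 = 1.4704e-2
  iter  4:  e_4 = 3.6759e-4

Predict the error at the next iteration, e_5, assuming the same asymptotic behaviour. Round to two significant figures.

First estimate the order: p ≈ ln(e_4/e_3) / ln(e_3/e_2) = ln(3.6759e-4/1.4704e-2)/ln(1.4704e-2/9.3001e-2) = ln(0.0249993)/ln(0.158106) ≈ 2.0000.
Then e_5 ≈ e_4·(e_4/e_3)^p = 3.6759e-4·(0.0249993)^2.0000 = 3.6759e-4·0.000624965 ≈ 2.297e-07.

2.3e-7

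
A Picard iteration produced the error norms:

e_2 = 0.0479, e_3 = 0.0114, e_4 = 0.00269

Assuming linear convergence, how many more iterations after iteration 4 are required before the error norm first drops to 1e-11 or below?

14

Rate ρ ≈ e_4/e_3 = 0.00269/0.0114 = 0.2360.
After j more steps, e_{4+j} ≈ 0.00269·ρ^j; need ρ^j ≤ 1e-11/0.00269 = 3.71747e-09.
j ≥ ln(3.71747e-09)/ln(0.2360) = -19.4102/-1.44392 = 13.443.
So 14 more iterations are needed.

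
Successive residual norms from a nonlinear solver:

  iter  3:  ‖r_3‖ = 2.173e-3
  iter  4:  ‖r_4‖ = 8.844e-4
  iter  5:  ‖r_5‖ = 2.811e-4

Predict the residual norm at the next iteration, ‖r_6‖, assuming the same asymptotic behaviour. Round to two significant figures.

First estimate the order: p ≈ ln(‖r_5‖/‖r_4‖) / ln(‖r_4‖/‖r_3‖) = ln(2.811e-4/8.844e-4)/ln(8.844e-4/2.173e-3) = ln(0.317843)/ln(0.406995) ≈ 1.2750.
Then ‖r_6‖ ≈ ‖r_5‖·(‖r_5‖/‖r_4‖)^p = 2.811e-4·(0.317843)^1.2750 = 2.811e-4·0.231911 ≈ 6.519e-05.

6.5e-5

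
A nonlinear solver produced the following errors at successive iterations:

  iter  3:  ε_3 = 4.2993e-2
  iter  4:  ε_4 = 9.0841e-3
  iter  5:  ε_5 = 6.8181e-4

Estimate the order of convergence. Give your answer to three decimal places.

p ≈ ln(ε_5/ε_4) / ln(ε_4/ε_3)
  = ln(6.8181e-4/9.0841e-3) / ln(9.0841e-3/4.2993e-2)
  = ln(0.0750553) / ln(0.211293)
  = -2.589530 / -1.554509 ≈ 1.665819

1.666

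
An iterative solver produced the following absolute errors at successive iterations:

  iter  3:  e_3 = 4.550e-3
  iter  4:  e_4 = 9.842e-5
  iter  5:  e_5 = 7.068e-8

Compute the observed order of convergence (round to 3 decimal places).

p ≈ ln(e_5/e_4) / ln(e_4/e_3)
  = ln(7.068e-8/9.842e-5) / ln(9.842e-5/4.550e-3)
  = ln(0.000718147) / ln(0.0216308)
  = -7.238836 / -3.833637 ≈ 1.888242

1.888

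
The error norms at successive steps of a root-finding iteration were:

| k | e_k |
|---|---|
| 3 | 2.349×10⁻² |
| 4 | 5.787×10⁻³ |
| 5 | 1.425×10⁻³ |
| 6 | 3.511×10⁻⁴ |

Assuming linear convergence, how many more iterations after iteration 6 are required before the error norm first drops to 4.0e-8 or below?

7

Rate ρ ≈ e_6/e_5 = 3.511×10⁻⁴/1.425×10⁻³ = 0.2464.
After j more steps, e_{6+j} ≈ 3.511×10⁻⁴·ρ^j; need ρ^j ≤ 4.0e-8/3.511×10⁻⁴ = 0.000113928.
j ≥ ln(0.000113928)/ln(0.2464) = -9.0799/-1.40080 = 6.482.
So 7 more iterations are needed.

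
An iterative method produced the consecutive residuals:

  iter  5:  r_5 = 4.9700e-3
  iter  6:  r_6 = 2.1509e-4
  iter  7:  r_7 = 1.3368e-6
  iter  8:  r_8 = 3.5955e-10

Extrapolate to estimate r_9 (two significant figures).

6.0e-16

First estimate the order: p ≈ ln(r_8/r_7) / ln(r_7/r_6) = ln(3.5955e-10/1.3368e-6)/ln(1.3368e-6/2.1509e-4) = ln(0.000268963)/ln(0.00621507) ≈ 1.6180.
Then r_9 ≈ r_8·(r_8/r_7)^p = 3.5955e-10·(0.000268963)^1.6180 = 3.5955e-10·1.67202e-06 ≈ 6.012e-16.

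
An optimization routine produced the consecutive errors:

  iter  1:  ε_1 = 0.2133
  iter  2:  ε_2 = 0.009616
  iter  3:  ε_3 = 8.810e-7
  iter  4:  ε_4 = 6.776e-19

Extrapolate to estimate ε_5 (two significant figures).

First estimate the order: p ≈ ln(ε_4/ε_3) / ln(ε_3/ε_2) = ln(6.776e-19/8.810e-7)/ln(8.810e-7/0.009616) = ln(7.69126e-13)/ln(9.16181e-05) ≈ 3.0000.
Then ε_5 ≈ ε_4·(ε_4/ε_3)^p = 6.776e-19·(7.69126e-13)^3.0000 = 6.776e-19·4.5498e-37 ≈ 3.083e-55.

3.1e-55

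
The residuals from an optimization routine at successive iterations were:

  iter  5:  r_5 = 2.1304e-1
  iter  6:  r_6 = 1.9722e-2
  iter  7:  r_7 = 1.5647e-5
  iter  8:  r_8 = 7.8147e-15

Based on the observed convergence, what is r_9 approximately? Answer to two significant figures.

9.7e-43

First estimate the order: p ≈ ln(r_8/r_7) / ln(r_7/r_6) = ln(7.8147e-15/1.5647e-5)/ln(1.5647e-5/1.9722e-2) = ln(4.99438e-10)/ln(0.000793378) ≈ 3.0000.
Then r_9 ≈ r_8·(r_8/r_7)^p = 7.8147e-15·(4.99438e-10)^3.0000 = 7.8147e-15·1.24579e-28 ≈ 9.735e-43.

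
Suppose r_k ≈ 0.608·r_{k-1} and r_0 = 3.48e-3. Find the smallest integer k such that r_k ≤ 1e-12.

45

After k steps, r_k ≈ 3.48e-3·0.608^k.
Need 0.608^k ≤ 1e-12/3.48e-3 = 2.87356e-10.
k ≥ ln(2.87356e-10)/ln(0.608) = -21.9703/-0.49758 = 44.154.
Smallest integer k = 45.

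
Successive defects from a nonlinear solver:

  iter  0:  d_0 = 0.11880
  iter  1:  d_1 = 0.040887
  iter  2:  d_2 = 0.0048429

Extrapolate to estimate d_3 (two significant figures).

6.8e-5

First estimate the order: p ≈ ln(d_2/d_1) / ln(d_1/d_0) = ln(0.0048429/0.040887)/ln(0.040887/0.11880) = ln(0.118446)/ln(0.344167) ≈ 2.0000.
Then d_3 ≈ d_2·(d_2/d_1)^p = 0.0048429·(0.118446)^2.0000 = 0.0048429·0.0140295 ≈ 6.794e-05.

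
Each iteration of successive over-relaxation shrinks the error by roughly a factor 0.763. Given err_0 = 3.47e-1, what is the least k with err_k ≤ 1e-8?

65

After k steps, err_k ≈ 3.47e-1·0.763^k.
Need 0.763^k ≤ 1e-8/3.47e-1 = 2.88184e-08.
k ≥ ln(2.88184e-08)/ln(0.763) = -17.3623/-0.27050 = 64.186.
Smallest integer k = 65.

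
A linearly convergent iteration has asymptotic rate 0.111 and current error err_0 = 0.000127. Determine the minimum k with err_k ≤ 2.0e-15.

After k steps, err_k ≈ 0.000127·0.111^k.
Need 0.111^k ≤ 2.0e-15/0.000127 = 1.5748e-11.
k ≥ ln(1.5748e-11)/ln(0.111) = -24.8743/-2.19823 = 11.316.
Smallest integer k = 12.

12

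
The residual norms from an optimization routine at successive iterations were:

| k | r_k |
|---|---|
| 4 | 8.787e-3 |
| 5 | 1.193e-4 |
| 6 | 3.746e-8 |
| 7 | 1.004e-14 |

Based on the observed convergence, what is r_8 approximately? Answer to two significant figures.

First estimate the order: p ≈ ln(r_7/r_6) / ln(r_6/r_5) = ln(1.004e-14/3.746e-8)/ln(3.746e-8/1.193e-4) = ln(2.68019e-07)/ln(0.000313998) ≈ 1.8760.
Then r_8 ≈ r_7·(r_7/r_6)^p = 1.004e-14·(2.68019e-07)^1.8760 = 1.004e-14·4.69071e-13 ≈ 4.709e-27.

4.7e-27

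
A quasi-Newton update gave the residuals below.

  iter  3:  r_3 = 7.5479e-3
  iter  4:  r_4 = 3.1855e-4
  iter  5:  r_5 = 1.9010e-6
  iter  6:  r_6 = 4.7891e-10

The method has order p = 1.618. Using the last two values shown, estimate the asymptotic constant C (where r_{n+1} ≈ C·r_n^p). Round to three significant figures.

0.865

C ≈ r_6 / r_5^1.618
  = 4.7891e-10 / (1.9010e-6)^1.618
  = 4.7891e-10 / 5.53851e-10 ≈ 0.86469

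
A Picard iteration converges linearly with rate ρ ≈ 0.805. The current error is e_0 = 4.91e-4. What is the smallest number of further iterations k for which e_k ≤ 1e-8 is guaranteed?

After k steps, e_k ≈ 4.91e-4·0.805^k.
Need 0.805^k ≤ 1e-8/4.91e-4 = 2.03666e-05.
k ≥ ln(2.03666e-05)/ln(0.805) = -10.8016/-0.21691 = 49.798.
Smallest integer k = 50.

50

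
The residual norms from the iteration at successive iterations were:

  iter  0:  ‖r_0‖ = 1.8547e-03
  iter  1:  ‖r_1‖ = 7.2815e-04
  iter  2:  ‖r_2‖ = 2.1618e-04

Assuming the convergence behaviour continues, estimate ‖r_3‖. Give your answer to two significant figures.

First estimate the order: p ≈ ln(‖r_2‖/‖r_1‖) / ln(‖r_1‖/‖r_0‖) = ln(2.1618e-04/7.2815e-04)/ln(7.2815e-04/1.8547e-03) = ln(0.296889)/ln(0.392597) ≈ 1.2989.
Then ‖r_3‖ ≈ ‖r_2‖·(‖r_2‖/‖r_1‖)^p = 2.1618e-04·(0.296889)^1.2989 = 2.1618e-04·0.206515 ≈ 4.464e-05.

4.5e-5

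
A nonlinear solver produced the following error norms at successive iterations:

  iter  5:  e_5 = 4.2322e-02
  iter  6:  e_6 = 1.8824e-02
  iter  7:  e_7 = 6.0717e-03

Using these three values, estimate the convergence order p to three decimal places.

1.397

p ≈ ln(e_7/e_6) / ln(e_6/e_5)
  = ln(6.0717e-03/1.8824e-02) / ln(1.8824e-02/4.2322e-02)
  = ln(0.322551) / ln(0.44478)
  = -1.131494 / -0.810176 ≈ 1.396603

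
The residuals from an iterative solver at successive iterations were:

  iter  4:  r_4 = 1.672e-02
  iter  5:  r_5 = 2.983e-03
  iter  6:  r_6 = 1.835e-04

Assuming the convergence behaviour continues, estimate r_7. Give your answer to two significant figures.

2.0e-6

First estimate the order: p ≈ ln(r_6/r_5) / ln(r_5/r_4) = ln(1.835e-04/2.983e-03)/ln(2.983e-03/1.672e-02) = ln(0.0615153)/ln(0.178409) ≈ 1.6177.
Then r_7 ≈ r_6·(r_6/r_5)^p = 1.835e-04·(0.0615153)^1.6177 = 1.835e-04·0.0109885 ≈ 2.016e-06.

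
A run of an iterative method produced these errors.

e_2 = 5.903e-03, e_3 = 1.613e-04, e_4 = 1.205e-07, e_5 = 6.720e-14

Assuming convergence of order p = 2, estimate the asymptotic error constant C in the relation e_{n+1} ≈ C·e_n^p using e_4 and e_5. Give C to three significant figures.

C ≈ e_5 / e_4^2
  = 6.720e-14 / (1.205e-07)^2
  = 6.720e-14 / 1.45203e-14 ≈ 4.628

4.63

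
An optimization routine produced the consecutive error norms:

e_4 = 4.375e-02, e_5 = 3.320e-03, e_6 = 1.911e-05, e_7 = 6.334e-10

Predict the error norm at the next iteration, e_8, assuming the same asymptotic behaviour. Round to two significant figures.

First estimate the order: p ≈ ln(e_7/e_6) / ln(e_6/e_5) = ln(6.334e-10/1.911e-05)/ln(1.911e-05/3.320e-03) = ln(3.3145e-05)/ln(0.00575602) ≈ 1.9999.
Then e_8 ≈ e_7·(e_7/e_6)^p = 6.334e-10·(3.3145e-05)^1.9999 = 6.334e-10·1.09972e-09 ≈ 6.966e-19.

7.0e-19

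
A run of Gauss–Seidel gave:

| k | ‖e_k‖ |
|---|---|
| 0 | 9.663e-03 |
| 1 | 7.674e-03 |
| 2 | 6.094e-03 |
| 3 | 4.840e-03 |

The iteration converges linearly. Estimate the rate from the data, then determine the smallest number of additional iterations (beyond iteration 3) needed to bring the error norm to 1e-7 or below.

Rate ρ ≈ ‖e_3‖/‖e_2‖ = 4.840e-03/6.094e-03 = 0.7942.
After j more steps, ‖e_{3+j}‖ ≈ 4.840e-03·ρ^j; need ρ^j ≤ 1e-7/4.840e-03 = 2.06612e-05.
j ≥ ln(2.06612e-05)/ln(0.7942) = -10.7873/-0.23042 = 46.816.
So 47 more iterations are needed.

47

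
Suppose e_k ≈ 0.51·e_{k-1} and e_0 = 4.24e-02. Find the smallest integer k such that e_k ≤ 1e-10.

After k steps, e_k ≈ 4.24e-02·0.51^k.
Need 0.51^k ≤ 1e-10/4.24e-02 = 2.35849e-09.
k ≥ ln(2.35849e-09)/ln(0.51) = -19.8652/-0.67334 = 29.502.
Smallest integer k = 30.

30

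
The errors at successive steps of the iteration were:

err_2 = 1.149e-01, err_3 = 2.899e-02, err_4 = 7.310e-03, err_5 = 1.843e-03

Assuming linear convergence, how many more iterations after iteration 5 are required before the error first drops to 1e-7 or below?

Rate ρ ≈ err_5/err_4 = 1.843e-03/7.310e-03 = 0.2521.
After j more steps, err_{5+j} ≈ 1.843e-03·ρ^j; need ρ^j ≤ 1e-7/1.843e-03 = 5.42594e-05.
j ≥ ln(5.42594e-05)/ln(0.2521) = -9.8217/-1.37793 = 7.128.
So 8 more iterations are needed.

8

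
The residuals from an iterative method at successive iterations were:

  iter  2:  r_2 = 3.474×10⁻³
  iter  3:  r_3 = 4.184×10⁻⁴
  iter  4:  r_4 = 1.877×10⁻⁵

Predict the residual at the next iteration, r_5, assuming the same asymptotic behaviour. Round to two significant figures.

First estimate the order: p ≈ ln(r_4/r_3) / ln(r_3/r_2) = ln(1.877×10⁻⁵/4.184×10⁻⁴)/ln(4.184×10⁻⁴/3.474×10⁻³) = ln(0.0448614)/ln(0.120438) ≈ 1.4666.
Then r_5 ≈ r_4·(r_4/r_3)^p = 1.877×10⁻⁵·(0.0448614)^1.4666 = 1.877×10⁻⁵·0.0105399 ≈ 1.978e-07.

2.0e-7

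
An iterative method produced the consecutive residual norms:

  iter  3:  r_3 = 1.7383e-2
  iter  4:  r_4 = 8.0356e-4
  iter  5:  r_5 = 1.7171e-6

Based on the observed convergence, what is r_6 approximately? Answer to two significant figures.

First estimate the order: p ≈ ln(r_5/r_4) / ln(r_4/r_3) = ln(1.7171e-6/8.0356e-4)/ln(8.0356e-4/1.7383e-2) = ln(0.00213687)/ln(0.0462268) ≈ 2.0000.
Then r_6 ≈ r_5·(r_5/r_4)^p = 1.7171e-6·(0.00213687)^2.0000 = 1.7171e-6·4.56621e-06 ≈ 7.841e-12.

7.8e-12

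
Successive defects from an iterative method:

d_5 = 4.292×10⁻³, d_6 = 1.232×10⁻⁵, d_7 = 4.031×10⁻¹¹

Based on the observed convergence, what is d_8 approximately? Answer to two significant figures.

First estimate the order: p ≈ ln(d_7/d_6) / ln(d_6/d_5) = ln(4.031×10⁻¹¹/1.232×10⁻⁵)/ln(1.232×10⁻⁵/4.292×10⁻³) = ln(3.27192e-06)/ln(0.00287046) ≈ 2.1578.
Then d_8 ≈ d_7·(d_7/d_6)^p = 4.031×10⁻¹¹·(3.27192e-06)^2.1578 = 4.031×10⁻¹¹·1.45895e-12 ≈ 5.881e-23.

5.9e-23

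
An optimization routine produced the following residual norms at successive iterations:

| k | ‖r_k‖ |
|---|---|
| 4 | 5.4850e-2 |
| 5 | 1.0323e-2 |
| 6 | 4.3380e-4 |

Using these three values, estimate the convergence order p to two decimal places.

p ≈ ln(‖r_6‖/‖r_5‖) / ln(‖r_5‖/‖r_4‖)
  = ln(4.3380e-4/1.0323e-2) / ln(1.0323e-2/5.4850e-2)
  = ln(0.0420227) / ln(0.188204)
  = -3.16955 / -1.67023 ≈ 1.89767

1.90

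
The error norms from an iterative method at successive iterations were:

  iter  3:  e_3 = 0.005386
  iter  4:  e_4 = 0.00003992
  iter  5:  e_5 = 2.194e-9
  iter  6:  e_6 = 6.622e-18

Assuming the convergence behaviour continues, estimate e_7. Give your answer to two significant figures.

First estimate the order: p ≈ ln(e_6/e_5) / ln(e_5/e_4) = ln(6.622e-18/2.194e-9)/ln(2.194e-9/0.00003992) = ln(3.01823e-09)/ln(5.49599e-05) ≈ 2.0001.
Then e_7 ≈ e_6·(e_6/e_5)^p = 6.622e-18·(3.01823e-09)^2.0001 = 6.622e-18·9.09186e-18 ≈ 6.021e-35.

6.0e-35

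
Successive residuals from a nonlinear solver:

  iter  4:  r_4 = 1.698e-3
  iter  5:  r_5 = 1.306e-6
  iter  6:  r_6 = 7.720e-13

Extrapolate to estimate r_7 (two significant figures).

First estimate the order: p ≈ ln(r_6/r_5) / ln(r_5/r_4) = ln(7.720e-13/1.306e-6)/ln(1.306e-6/1.698e-3) = ln(5.91118e-07)/ln(0.00076914) ≈ 2.0001.
Then r_7 ≈ r_6·(r_6/r_5)^p = 7.720e-13·(5.91118e-07)^2.0001 = 7.720e-13·3.4892e-13 ≈ 2.694e-25.

2.7e-25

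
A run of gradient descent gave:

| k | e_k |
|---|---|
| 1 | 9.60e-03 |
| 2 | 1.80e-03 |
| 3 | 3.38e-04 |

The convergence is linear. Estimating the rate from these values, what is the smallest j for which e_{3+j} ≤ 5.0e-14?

14

Rate ρ ≈ e_3/e_2 = 3.38e-04/1.80e-03 = 0.1878.
After j more steps, e_{3+j} ≈ 3.38e-04·ρ^j; need ρ^j ≤ 5.0e-14/3.38e-04 = 1.47929e-10.
j ≥ ln(1.47929e-10)/ln(0.1878) = -22.6343/-1.67238 = 13.534.
So 14 more iterations are needed.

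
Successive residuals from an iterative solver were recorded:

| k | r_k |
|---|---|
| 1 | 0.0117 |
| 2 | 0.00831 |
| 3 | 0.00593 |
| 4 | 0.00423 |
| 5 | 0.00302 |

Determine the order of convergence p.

Consecutive ratios: r_5/r_4 = 0.00302/0.00423 = 0.713948, r_4/r_3 = 0.00423/0.00593 = 0.713322.
p ≈ ln(0.713948)/ln(0.713322) = -0.3369/-0.3378 ≈ 1.00.
So the convergence is linear (order 1).

1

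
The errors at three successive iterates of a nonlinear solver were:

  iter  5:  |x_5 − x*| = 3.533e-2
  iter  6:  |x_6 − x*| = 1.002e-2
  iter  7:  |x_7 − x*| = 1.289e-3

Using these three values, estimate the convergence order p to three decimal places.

p ≈ ln(|x_7 − x*|/|x_6 − x*|) / ln(|x_6 − x*|/|x_5 − x*|)
  = ln(1.289e-3/1.002e-2) / ln(1.002e-2/3.533e-2)
  = ln(0.128643) / ln(0.283612)
  = -2.050714 / -1.260148 ≈ 1.627360

1.627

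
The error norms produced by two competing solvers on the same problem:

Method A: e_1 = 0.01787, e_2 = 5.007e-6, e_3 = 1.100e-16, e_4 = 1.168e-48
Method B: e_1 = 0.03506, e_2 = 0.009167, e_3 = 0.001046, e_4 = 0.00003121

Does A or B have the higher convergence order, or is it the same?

A

Method A: p ≈ ln(1.168e-48/1.100e-16)/ln(1.100e-16/5.007e-6) ≈ 3.00.
Method B: p ≈ ln(0.00003121/0.001046)/ln(0.001046/0.009167) ≈ 1.62.
Method A has the higher order (≈3.0 vs ≈1.6).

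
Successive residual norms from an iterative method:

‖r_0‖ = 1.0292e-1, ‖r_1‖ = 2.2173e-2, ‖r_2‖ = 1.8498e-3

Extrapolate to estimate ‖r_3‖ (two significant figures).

3.3e-5

First estimate the order: p ≈ ln(‖r_2‖/‖r_1‖) / ln(‖r_1‖/‖r_0‖) = ln(1.8498e-3/2.2173e-2)/ln(2.2173e-2/1.0292e-1) = ln(0.0834258)/ln(0.215439) ≈ 1.6180.
Then ‖r_3‖ ≈ ‖r_2‖·(‖r_2‖/‖r_1‖)^p = 1.8498e-3·(0.0834258)^1.6180 = 1.8498e-3·0.0179748 ≈ 3.325e-05.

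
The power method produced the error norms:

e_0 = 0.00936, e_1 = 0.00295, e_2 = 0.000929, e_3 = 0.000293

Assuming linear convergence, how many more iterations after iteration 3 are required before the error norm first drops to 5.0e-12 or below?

16

Rate ρ ≈ e_3/e_2 = 0.000293/0.000929 = 0.3154.
After j more steps, e_{3+j} ≈ 0.000293·ρ^j; need ρ^j ≤ 5.0e-12/0.000293 = 1.70648e-08.
j ≥ ln(1.70648e-08)/ln(0.3154) = -17.8862/-1.15391 = 15.501.
So 16 more iterations are needed.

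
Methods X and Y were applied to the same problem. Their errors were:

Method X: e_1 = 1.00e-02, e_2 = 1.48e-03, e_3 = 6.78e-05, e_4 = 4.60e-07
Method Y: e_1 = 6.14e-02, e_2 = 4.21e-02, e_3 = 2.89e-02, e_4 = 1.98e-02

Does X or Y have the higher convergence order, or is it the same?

Method X: p ≈ ln(4.60e-07/6.78e-05)/ln(6.78e-05/1.48e-03) ≈ 1.62.
Method Y: p ≈ ln(1.98e-02/2.89e-02)/ln(2.89e-02/4.21e-02) ≈ 1.01.
Method X has the higher order (≈1.6 vs ≈1.0).

X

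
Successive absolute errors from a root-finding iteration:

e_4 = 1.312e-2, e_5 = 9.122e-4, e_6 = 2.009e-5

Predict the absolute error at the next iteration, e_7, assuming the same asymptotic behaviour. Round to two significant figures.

8.5e-8

First estimate the order: p ≈ ln(e_6/e_5) / ln(e_5/e_4) = ln(2.009e-5/9.122e-4)/ln(9.122e-4/1.312e-2) = ln(0.0220237)/ln(0.0695274) ≈ 1.4312.
Then e_7 ≈ e_6·(e_6/e_5)^p = 2.009e-5·(0.0220237)^1.4312 = 2.009e-5·0.00424957 ≈ 8.537e-08.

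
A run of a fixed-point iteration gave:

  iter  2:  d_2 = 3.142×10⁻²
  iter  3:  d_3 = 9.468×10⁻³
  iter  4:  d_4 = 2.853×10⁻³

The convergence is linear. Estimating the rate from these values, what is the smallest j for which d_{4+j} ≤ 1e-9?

Rate ρ ≈ d_4/d_3 = 2.853×10⁻³/9.468×10⁻³ = 0.3013.
After j more steps, d_{4+j} ≈ 2.853×10⁻³·ρ^j; need ρ^j ≤ 1e-9/2.853×10⁻³ = 3.50508e-07.
j ≥ ln(3.50508e-07)/ln(0.3013) = -14.8639/-1.19965 = 12.390.
So 13 more iterations are needed.

13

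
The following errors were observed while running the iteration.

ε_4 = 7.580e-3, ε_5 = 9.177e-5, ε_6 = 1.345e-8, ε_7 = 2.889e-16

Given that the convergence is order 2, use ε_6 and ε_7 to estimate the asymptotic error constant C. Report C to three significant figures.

1.60

C ≈ ε_7 / ε_6^2
  = 2.889e-16 / (1.345e-8)^2
  = 2.889e-16 / 1.80902e-16 ≈ 1.597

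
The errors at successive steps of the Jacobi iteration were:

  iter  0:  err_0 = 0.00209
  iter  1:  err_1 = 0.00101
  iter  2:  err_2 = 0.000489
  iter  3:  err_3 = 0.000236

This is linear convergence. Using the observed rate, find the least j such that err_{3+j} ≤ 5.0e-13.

Rate ρ ≈ err_3/err_2 = 0.000236/0.000489 = 0.4826.
After j more steps, err_{3+j} ≈ 0.000236·ρ^j; need ρ^j ≤ 5.0e-13/0.000236 = 2.11864e-09.
j ≥ ln(2.11864e-09)/ln(0.4826) = -19.9725/-0.72857 = 27.413.
So 28 more iterations are needed.

28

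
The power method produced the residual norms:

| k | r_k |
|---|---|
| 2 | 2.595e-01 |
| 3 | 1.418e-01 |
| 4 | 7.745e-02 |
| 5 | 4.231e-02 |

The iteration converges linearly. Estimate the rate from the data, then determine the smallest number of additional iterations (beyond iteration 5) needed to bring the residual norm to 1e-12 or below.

41

Rate ρ ≈ r_5/r_4 = 4.231e-02/7.745e-02 = 0.5463.
After j more steps, r_{5+j} ≈ 4.231e-02·ρ^j; need ρ^j ≤ 1e-12/4.231e-02 = 2.36351e-11.
j ≥ ln(2.36351e-11)/ln(0.5463) = -24.4683/-0.60459 = 40.471.
So 41 more iterations are needed.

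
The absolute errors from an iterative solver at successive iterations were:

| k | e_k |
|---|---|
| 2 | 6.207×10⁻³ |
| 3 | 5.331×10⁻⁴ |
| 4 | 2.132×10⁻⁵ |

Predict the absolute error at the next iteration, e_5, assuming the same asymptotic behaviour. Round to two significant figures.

First estimate the order: p ≈ ln(e_4/e_3) / ln(e_3/e_2) = ln(2.132×10⁻⁵/5.331×10⁻⁴)/ln(5.331×10⁻⁴/6.207×10⁻³) = ln(0.0399925)/ln(0.0858869) ≈ 1.3114.
Then e_5 ≈ e_4·(e_4/e_3)^p = 2.132×10⁻⁵·(0.0399925)^1.3114 = 2.132×10⁻⁵·0.0146769 ≈ 3.129e-07.

3.1e-7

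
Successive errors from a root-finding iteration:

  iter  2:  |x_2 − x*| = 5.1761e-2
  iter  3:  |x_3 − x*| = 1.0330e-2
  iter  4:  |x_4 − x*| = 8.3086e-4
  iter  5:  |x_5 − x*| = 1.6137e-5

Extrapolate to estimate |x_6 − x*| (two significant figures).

3.4e-8

First estimate the order: p ≈ ln(|x_5 − x*|/|x_4 − x*|) / ln(|x_4 − x*|/|x_3 − x*|) = ln(1.6137e-5/8.3086e-4)/ln(8.3086e-4/1.0330e-2) = ln(0.019422)/ln(0.0804318) ≈ 1.5638.
Then |x_6 − x*| ≈ |x_5 − x*|·(|x_5 − x*|/|x_4 − x*|)^p = 1.6137e-5·(0.019422)^1.5638 = 1.6137e-5·0.00210491 ≈ 3.397e-08.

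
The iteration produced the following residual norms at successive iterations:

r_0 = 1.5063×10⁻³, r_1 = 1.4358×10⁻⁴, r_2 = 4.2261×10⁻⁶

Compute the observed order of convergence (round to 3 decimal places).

p ≈ ln(r_2/r_1) / ln(r_1/r_0)
  = ln(4.2261×10⁻⁶/1.4358×10⁻⁴) / ln(1.4358×10⁻⁴/1.5063×10⁻³)
  = ln(0.0294338) / ln(0.0953197)
  = -3.525612 / -2.350519 ≈ 1.499929

1.500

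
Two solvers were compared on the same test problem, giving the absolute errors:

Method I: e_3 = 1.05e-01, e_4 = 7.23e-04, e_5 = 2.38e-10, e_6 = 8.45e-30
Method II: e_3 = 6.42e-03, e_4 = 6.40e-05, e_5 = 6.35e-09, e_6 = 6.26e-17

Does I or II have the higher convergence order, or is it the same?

Method I: p ≈ ln(8.45e-30/2.38e-10)/ln(2.38e-10/7.23e-04) ≈ 3.00.
Method II: p ≈ ln(6.26e-17/6.35e-09)/ln(6.35e-09/6.40e-05) ≈ 2.00.
Method I has the higher order (≈3.0 vs ≈2.0).

I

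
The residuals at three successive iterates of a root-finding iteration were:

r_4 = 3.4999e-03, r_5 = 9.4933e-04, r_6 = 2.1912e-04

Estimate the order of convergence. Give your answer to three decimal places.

1.124

p ≈ ln(r_6/r_5) / ln(r_5/r_4)
  = ln(2.1912e-04/9.4933e-04) / ln(9.4933e-04/3.4999e-03)
  = ln(0.230815) / ln(0.271245)
  = -1.466139 / -1.304733 ≈ 1.123708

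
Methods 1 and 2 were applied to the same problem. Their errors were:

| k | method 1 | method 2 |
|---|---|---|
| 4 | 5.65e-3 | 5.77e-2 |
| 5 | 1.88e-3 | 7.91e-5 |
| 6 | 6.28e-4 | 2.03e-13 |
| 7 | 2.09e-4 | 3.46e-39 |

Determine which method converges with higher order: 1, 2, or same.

Method 1: p ≈ ln(2.09e-4/6.28e-4)/ln(6.28e-4/1.88e-3) ≈ 1.00.
Method 2: p ≈ ln(3.46e-39/2.03e-13)/ln(2.03e-13/7.91e-5) ≈ 3.00.
Method 2 has the higher order (≈3.0 vs ≈1.0).

2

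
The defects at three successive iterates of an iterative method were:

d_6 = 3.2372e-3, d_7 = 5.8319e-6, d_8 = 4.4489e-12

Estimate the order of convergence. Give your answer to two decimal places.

p ≈ ln(d_8/d_7) / ln(d_7/d_6)
  = ln(4.4489e-12/5.8319e-6) / ln(5.8319e-6/3.2372e-3)
  = ln(7.62856e-07) / ln(0.00180153)
  = -14.08620 / -6.31912 ≈ 2.22914

2.23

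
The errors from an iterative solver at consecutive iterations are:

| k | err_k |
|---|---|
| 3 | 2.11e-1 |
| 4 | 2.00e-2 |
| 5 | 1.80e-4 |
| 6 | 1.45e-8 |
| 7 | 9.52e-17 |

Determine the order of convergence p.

Consecutive ratios: err_7/err_6 = 9.52e-17/1.45e-8 = 6.56552e-09, err_6/err_5 = 1.45e-8/1.80e-4 = 8.05556e-05.
p ≈ ln(6.56552e-09)/ln(8.05556e-05) = -18.8414/-9.4266 ≈ 2.00.
So the convergence is quadratic (order 2).

2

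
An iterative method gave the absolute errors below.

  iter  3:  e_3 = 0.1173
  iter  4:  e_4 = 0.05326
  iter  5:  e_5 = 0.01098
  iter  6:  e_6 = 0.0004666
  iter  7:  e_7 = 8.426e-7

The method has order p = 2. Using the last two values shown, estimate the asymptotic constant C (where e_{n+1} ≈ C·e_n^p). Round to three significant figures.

C ≈ e_7 / e_6^2
  = 8.426e-7 / (0.0004666)^2
  = 8.426e-7 / 2.17716e-07 ≈ 3.8702

3.87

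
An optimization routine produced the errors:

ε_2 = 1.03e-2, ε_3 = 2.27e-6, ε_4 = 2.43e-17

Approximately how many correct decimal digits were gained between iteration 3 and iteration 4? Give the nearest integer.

Digits gained ≈ log₁₀(ε_3/ε_4) = log₁₀(2.27e-6/2.43e-17) = log₁₀(9.34156e+10) ≈ 10.970.

11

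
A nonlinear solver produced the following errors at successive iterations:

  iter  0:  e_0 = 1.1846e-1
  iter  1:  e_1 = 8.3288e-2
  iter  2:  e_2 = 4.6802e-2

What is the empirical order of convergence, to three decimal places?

p ≈ ln(e_2/e_1) / ln(e_1/e_0)
  = ln(4.6802e-2/8.3288e-2) / ln(8.3288e-2/1.1846e-1)
  = ln(0.56193) / ln(0.70309)
  = -0.576378 / -0.352270 ≈ 1.636182

1.636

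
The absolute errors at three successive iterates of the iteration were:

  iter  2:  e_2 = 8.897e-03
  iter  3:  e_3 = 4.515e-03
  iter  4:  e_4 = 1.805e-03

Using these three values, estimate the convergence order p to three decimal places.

1.352

p ≈ ln(e_4/e_3) / ln(e_3/e_2)
  = ln(1.805e-03/4.515e-03) / ln(4.515e-03/8.897e-03)
  = ln(0.399779) / ln(0.507474)
  = -0.916843 / -0.678310 ≈ 1.351658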